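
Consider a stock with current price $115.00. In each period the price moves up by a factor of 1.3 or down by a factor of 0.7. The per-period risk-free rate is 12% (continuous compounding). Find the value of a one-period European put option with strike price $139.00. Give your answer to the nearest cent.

Risk-neutral probability p = (e^0.12 − 0.7)/(1.3 − 0.7) = 0.4275/0.6000 = 0.7125
Terminal stock prices: S_u = 149.5, S_d = 80.5
Terminal payoffs (K − S): max(-10.5, 0) = 0, max(58.5, 0) = 58.5
Node 0 (S = 115): V_0 = e^(−0.12)·[0.7125·0.0000 + 0.2875·58.5000] = 14.9172

$14.92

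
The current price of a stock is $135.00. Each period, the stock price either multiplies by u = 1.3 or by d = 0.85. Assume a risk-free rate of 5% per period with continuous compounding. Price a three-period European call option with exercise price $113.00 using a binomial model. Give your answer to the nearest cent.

Risk-neutral probability p = (e^0.05 − 0.85)/(1.3 − 0.85) = 0.2013/0.4500 = 0.4473
Terminal stock prices: S_uuu = 296.6, S_uud = 193.9, S_udd = 126.8, S_ddd = 82.91
Terminal payoffs (S − K): max(183.6, 0) = 183.6, max(80.93, 0) = 80.93, max(13.8, 0) = 13.8, max(-30.09, 0) = 0
Node uu (S = 228.2): V_uu = e^(−0.05)·[0.4473·183.5950 + 0.5527·80.9275] = 120.6611
Node ud (S = 149.2): V_ud = e^(−0.05)·[0.4473·80.9275 + 0.5527·13.7987] = 41.6861
Node dd (S = 97.54): V_dd = e^(−0.05)·[0.4473·13.7987 + 0.5527·0.0000] = 5.8708
Node u (S = 175.5): V_u = e^(−0.05)·[0.4473·120.6611 + 0.5527·41.6861] = 73.2534
Node d (S = 114.8): V_d = e^(−0.05)·[0.4473·41.6861 + 0.5527·5.8708] = 20.8223
Node 0 (S = 135): V_0 = e^(−0.05)·[0.4473·73.2534 + 0.5527·20.8223] = 42.1139

$42.11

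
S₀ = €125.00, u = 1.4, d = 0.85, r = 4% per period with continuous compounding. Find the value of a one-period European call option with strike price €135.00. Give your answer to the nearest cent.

Risk-neutral probability p = (e^0.04 − 0.85)/(1.4 − 0.85) = 0.1908/0.5500 = 0.3469
Terminal stock prices: S_u = 175, S_d = 106.2
Terminal payoffs (S − K): max(40, 0) = 40, max(-28.75, 0) = 0
Node 0 (S = 125): V_0 = e^(−0.04)·[0.3469·40.0000 + 0.6531·0.0000] = 13.3330

€13.33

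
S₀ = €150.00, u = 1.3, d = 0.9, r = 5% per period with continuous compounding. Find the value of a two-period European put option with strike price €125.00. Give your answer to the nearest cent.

€1.22

Risk-neutral probability p = (e^0.05 − 0.9)/(1.3 − 0.9) = 0.1513/0.4000 = 0.3782
Terminal stock prices: S_uu = 253.5, S_ud = 175.5, S_dd = 121.5
Terminal payoffs (K − S): max(-128.5, 0) = 0, max(-50.5, 0) = 0, max(3.5, 0) = 3.5
Node u (S = 195): V_u = e^(−0.05)·[0.3782·0.0000 + 0.6218·0.0000] = 0.0000
Node d (S = 135): V_d = e^(−0.05)·[0.3782·0.0000 + 0.6218·3.5000] = 2.0702
Node 0 (S = 150): V_0 = e^(−0.05)·[0.3782·0.0000 + 0.6218·2.0702] = 1.2245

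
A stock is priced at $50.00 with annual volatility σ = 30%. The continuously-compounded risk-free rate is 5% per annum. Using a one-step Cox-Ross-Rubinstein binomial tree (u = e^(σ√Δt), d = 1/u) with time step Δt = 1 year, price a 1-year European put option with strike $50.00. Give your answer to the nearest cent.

CRR parameters: u = e^(σ√Δt) = e^(0.3·√1) = 1.3499, d = 1/u = 0.7408
Per-period rate: rΔt = 0.05·1 = 0.05, so R = e^0.05 = 1.0513
Risk-neutral probability p = (e^0.05 − 0.7408)/(1.3499 − 0.7408) = 0.3105/0.6090 = 0.5097
Terminal stock prices: S_u = 67.49, S_d = 37.04
Terminal payoffs (K − S): max(-17.49, 0) = 0, max(12.96, 0) = 12.96
Node 0 (S = 50): V_0 = e^(−0.05)·[0.5097·0.0000 + 0.4903·12.9591] = 6.0435

$6.04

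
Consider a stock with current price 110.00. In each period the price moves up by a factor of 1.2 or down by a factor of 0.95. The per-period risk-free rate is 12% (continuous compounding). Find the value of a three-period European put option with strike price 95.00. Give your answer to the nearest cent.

Risk-neutral probability p = (e^0.12 − 0.95)/(1.2 − 0.95) = 0.1775/0.2500 = 0.7100
Terminal stock prices: S_uuu = 190.1, S_uud = 150.5, S_udd = 119.1, S_ddd = 94.31
Terminal payoffs (K − S): max(-95.08, 0) = 0, max(-55.48, 0) = 0, max(-24.13, 0) = 0, max(0.6888, 0) = 0.6888
Node uu (S = 158.4): V_uu = e^(−0.12)·[0.7100·0.0000 + 0.2900·0.0000] = 0.0000
Node ud (S = 125.4): V_ud = e^(−0.12)·[0.7100·0.0000 + 0.2900·0.0000] = 0.0000
Node dd (S = 99.27): V_dd = e^(−0.12)·[0.7100·0.0000 + 0.2900·0.6888] = 0.1772
Node u (S = 132): V_u = e^(−0.12)·[0.7100·0.0000 + 0.2900·0.0000] = 0.0000
Node d (S = 104.5): V_d = e^(−0.12)·[0.7100·0.0000 + 0.2900·0.1772] = 0.0456
Node 0 (S = 110): V_0 = e^(−0.12)·[0.7100·0.0000 + 0.2900·0.0456] = 0.0117

0.01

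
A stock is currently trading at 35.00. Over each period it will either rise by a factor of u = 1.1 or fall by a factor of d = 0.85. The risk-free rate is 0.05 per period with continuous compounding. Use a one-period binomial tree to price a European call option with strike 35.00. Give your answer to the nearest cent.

Risk-neutral probability p = (e^0.05 − 0.85)/(1.1 − 0.85) = 0.2013/0.2500 = 0.8051
Terminal stock prices: S_u = 38.5, S_d = 29.75
Terminal payoffs (S − K): max(3.5, 0) = 3.5, max(-5.25, 0) = 0
Node 0 (S = 35): V_0 = e^(−0.05)·[0.8051·3.5000 + 0.1949·0.0000] = 2.6804

2.68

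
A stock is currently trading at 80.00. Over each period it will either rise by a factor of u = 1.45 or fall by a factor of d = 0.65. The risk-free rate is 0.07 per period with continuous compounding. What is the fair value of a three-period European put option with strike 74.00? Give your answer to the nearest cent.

Risk-neutral probability p = (e^0.07 − 0.65)/(1.45 − 0.65) = 0.4225/0.8000 = 0.5281
Terminal stock prices: S_uuu = 243.9, S_uud = 109.3, S_udd = 49.01, S_ddd = 21.97
Terminal payoffs (K − S): max(-169.9, 0) = 0, max(-35.33, 0) = 0, max(24.99, 0) = 24.99, max(52.03, 0) = 52.03
Node uu (S = 168.2): V_uu = e^(−0.07)·[0.5281·0.0000 + 0.4719·0.0000] = 0.0000
Node ud (S = 75.4): V_ud = e^(−0.07)·[0.5281·0.0000 + 0.4719·24.9900] = 10.9947
Node dd (S = 33.8): V_dd = e^(−0.07)·[0.5281·24.9900 + 0.4719·52.0300] = 35.1971
Node u (S = 116): V_u = e^(−0.07)·[0.5281·0.0000 + 0.4719·10.9947] = 4.8373
Node d (S = 52): V_d = e^(−0.07)·[0.5281·10.9947 + 0.4719·35.1971] = 20.8996
Node 0 (S = 80): V_0 = e^(−0.07)·[0.5281·4.8373 + 0.4719·20.8996] = 11.5771

11.58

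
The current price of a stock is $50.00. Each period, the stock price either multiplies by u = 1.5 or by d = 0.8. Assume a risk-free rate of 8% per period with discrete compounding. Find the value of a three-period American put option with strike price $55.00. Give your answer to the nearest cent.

Risk-neutral probability p = (1 + 0.08 − 0.8)/(1.5 − 0.8) = 0.2800/0.7000 = 0.4000
Terminal stock prices: S_uuu = 168.8, S_uud = 90, S_udd = 48, S_ddd = 25.6
Terminal payoffs (K − S): max(-113.8, 0) = 0, max(-35, 0) = 0, max(7, 0) = 7, max(29.4, 0) = 29.4
Node uu (S = 112.5): continuation = 1/1.08·[0.4000·0.0000 + 0.6000·0.0000] = 0.0000; exercise value = 0.0000 ≤ continuation, so V_uu = 0.0000
Node ud (S = 60): continuation = 1/1.08·[0.4000·0.0000 + 0.6000·7.0000] = 3.8889; exercise value = 0.0000 ≤ continuation, so V_ud = 3.8889
Node dd (S = 32): continuation = 1/1.08·[0.4000·7.0000 + 0.6000·29.4000] = 18.9259; exercise value = 23.0000 > continuation, so V_dd = 23.0000 (exercise)
Node u (S = 75): continuation = 1/1.08·[0.4000·0.0000 + 0.6000·3.8889] = 2.1605; exercise value = 0.0000 ≤ continuation, so V_u = 2.1605
Node d (S = 40): continuation = 1/1.08·[0.4000·3.8889 + 0.6000·23.0000] = 14.2181; exercise value = 15.0000 > continuation, so V_d = 15.0000 (exercise)
Node 0 (S = 50): continuation = 1/1.08·[0.4000·2.1605 + 0.6000·15.0000] = 9.1335; exercise value = 5.0000 ≤ continuation, so V_0 = 9.1335

$9.13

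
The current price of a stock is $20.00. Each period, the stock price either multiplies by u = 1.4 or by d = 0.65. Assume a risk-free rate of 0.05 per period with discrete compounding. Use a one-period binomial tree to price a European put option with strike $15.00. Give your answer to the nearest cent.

$0.89

Risk-neutral probability p = (1 + 0.05 − 0.65)/(1.4 − 0.65) = 0.4000/0.7500 = 0.5333
Terminal stock prices: S_u = 28, S_d = 13
Terminal payoffs (K − S): max(-13, 0) = 0, max(2, 0) = 2
Node 0 (S = 20): V_0 = 1/1.05·[0.5333·0.0000 + 0.4667·2.0000] = 0.8889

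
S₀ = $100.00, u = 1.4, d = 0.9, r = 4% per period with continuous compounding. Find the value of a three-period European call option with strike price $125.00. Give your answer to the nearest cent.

$10.75

Risk-neutral probability p = (e^0.04 − 0.9)/(1.4 − 0.9) = 0.1408/0.5000 = 0.2816
Terminal stock prices: S_uuu = 274.4, S_uud = 176.4, S_udd = 113.4, S_ddd = 72.9
Terminal payoffs (S − K): max(149.4, 0) = 149.4, max(51.4, 0) = 51.4, max(-11.6, 0) = 0, max(-52.1, 0) = 0
Node uu (S = 196): V_uu = e^(−0.04)·[0.2816·149.4000 + 0.7184·51.4000] = 75.9013
Node ud (S = 126): V_ud = e^(−0.04)·[0.2816·51.4000 + 0.7184·0.0000] = 13.9078
Node dd (S = 81): V_dd = e^(−0.04)·[0.2816·0.0000 + 0.7184·0.0000] = 0.0000
Node u (S = 140): V_u = e^(−0.04)·[0.2816·75.9013 + 0.7184·13.9078] = 30.1366
Node d (S = 90): V_d = e^(−0.04)·[0.2816·13.9078 + 0.7184·0.0000] = 3.7631
Node 0 (S = 100): V_0 = e^(−0.04)·[0.2816·30.1366 + 0.7184·3.7631] = 10.7517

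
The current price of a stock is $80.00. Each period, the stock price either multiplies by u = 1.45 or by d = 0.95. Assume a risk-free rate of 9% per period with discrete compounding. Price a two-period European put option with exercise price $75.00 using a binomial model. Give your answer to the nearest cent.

Risk-neutral probability p = (1 + 0.09 − 0.95)/(1.45 − 0.95) = 0.1400/0.5000 = 0.2800
Terminal stock prices: S_uu = 168.2, S_ud = 110.2, S_dd = 72.2
Terminal payoffs (K − S): max(-93.2, 0) = 0, max(-35.2, 0) = 0, max(2.8, 0) = 2.8
Node u (S = 116): V_u = 1/1.09·[0.2800·0.0000 + 0.7200·0.0000] = 0.0000
Node d (S = 76): V_d = 1/1.09·[0.2800·0.0000 + 0.7200·2.8000] = 1.8495
Node 0 (S = 80): V_0 = 1/1.09·[0.2800·0.0000 + 0.7200·1.8495] = 1.2217

$1.22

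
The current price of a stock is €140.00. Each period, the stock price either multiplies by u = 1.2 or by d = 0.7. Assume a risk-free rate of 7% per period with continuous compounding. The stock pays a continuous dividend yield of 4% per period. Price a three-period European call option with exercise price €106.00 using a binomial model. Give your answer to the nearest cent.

€44.46

Per-period risk-free factor R = e^0.07 = 1.0725; dividend-adjusted growth = e^(0.07−0.04) = 1.0305.
Risk-neutral probability p = (1.0305 − 0.7)/(1.2 − 0.7) = 0.3305/0.5000 = 0.6609
Terminal stock prices: S_uuu = 241.9, S_uud = 141.1, S_udd = 82.32, S_ddd = 48.02
Terminal payoffs (S − K): max(135.9, 0) = 135.9, max(35.12, 0) = 35.12, max(-23.68, 0) = 0, max(-57.98, 0) = 0
Node uu (S = 201.6): V_uu = e^(−0.07)·[0.6609·135.9200 + 0.3391·35.1200] = 94.8614
Node ud (S = 117.6): V_ud = e^(−0.07)·[0.6609·35.1200 + 0.3391·0.0000] = 21.6419
Node dd (S = 68.6): V_dd = e^(−0.07)·[0.6609·0.0000 + 0.3391·0.0000] = 0.0000
Node u (S = 168): V_u = e^(−0.07)·[0.6609·94.8614 + 0.3391·21.6419] = 65.2987
Node d (S = 98): V_d = e^(−0.07)·[0.6609·21.6419 + 0.3391·0.0000] = 13.3363
Node 0 (S = 140): V_0 = e^(−0.07)·[0.6609·65.2987 + 0.3391·13.3363] = 44.4553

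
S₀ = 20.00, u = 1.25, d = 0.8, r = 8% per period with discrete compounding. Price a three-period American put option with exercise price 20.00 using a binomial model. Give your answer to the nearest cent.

Risk-neutral probability p = (1 + 0.08 − 0.8)/(1.25 − 0.8) = 0.2800/0.4500 = 0.6222
Terminal stock prices: S_uuu = 39.06, S_uud = 25, S_udd = 16, S_ddd = 10.24
Terminal payoffs (K − S): max(-19.06, 0) = 0, max(-5, 0) = 0, max(4, 0) = 4, max(9.76, 0) = 9.76
Node uu (S = 31.25): continuation = 1/1.08·[0.6222·0.0000 + 0.3778·0.0000] = 0.0000; exercise value = 0.0000 ≤ continuation, so V_uu = 0.0000
Node ud (S = 20): continuation = 1/1.08·[0.6222·0.0000 + 0.3778·4.0000] = 1.3992; exercise value = 0.0000 ≤ continuation, so V_ud = 1.3992
Node dd (S = 12.8): continuation = 1/1.08·[0.6222·4.0000 + 0.3778·9.7600] = 5.7185; exercise value = 7.2000 > continuation, so V_dd = 7.2000 (exercise)
Node u (S = 25): continuation = 1/1.08·[0.6222·0.0000 + 0.3778·1.3992] = 0.4894; exercise value = 0.0000 ≤ continuation, so V_u = 0.4894
Node d (S = 16): continuation = 1/1.08·[0.6222·1.3992 + 0.3778·7.2000] = 3.3246; exercise value = 4.0000 > continuation, so V_d = 4.0000 (exercise)
Node 0 (S = 20): continuation = 1/1.08·[0.6222·0.4894 + 0.3778·4.0000] = 1.6811; exercise value = 0.0000 ≤ continuation, so V_0 = 1.6811

1.68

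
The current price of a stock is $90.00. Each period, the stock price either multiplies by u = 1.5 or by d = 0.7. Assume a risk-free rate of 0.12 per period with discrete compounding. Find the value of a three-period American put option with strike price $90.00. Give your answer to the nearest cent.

$13.46

Risk-neutral probability p = (1 + 0.12 − 0.7)/(1.5 − 0.7) = 0.4200/0.8000 = 0.5250
Terminal stock prices: S_uuu = 303.8, S_uud = 141.8, S_udd = 66.15, S_ddd = 30.87
Terminal payoffs (K − S): max(-213.8, 0) = 0, max(-51.75, 0) = 0, max(23.85, 0) = 23.85, max(59.13, 0) = 59.13
Node uu (S = 202.5): continuation = 1/1.12·[0.5250·0.0000 + 0.4750·0.0000] = 0.0000; exercise value = 0.0000 ≤ continuation, so V_uu = 0.0000
Node ud (S = 94.5): continuation = 1/1.12·[0.5250·0.0000 + 0.4750·23.8500] = 10.1150; exercise value = 0.0000 ≤ continuation, so V_ud = 10.1150
Node dd (S = 44.1): continuation = 1/1.12·[0.5250·23.8500 + 0.4750·59.1300] = 36.2571; exercise value = 45.9000 > continuation, so V_dd = 45.9000 (exercise)
Node u (S = 135): continuation = 1/1.12·[0.5250·0.0000 + 0.4750·10.1150] = 4.2898; exercise value = 0.0000 ≤ continuation, so V_u = 4.2898
Node d (S = 63): continuation = 1/1.12·[0.5250·10.1150 + 0.4750·45.9000] = 24.2079; exercise value = 27.0000 > continuation, so V_d = 27.0000 (exercise)
Node 0 (S = 90): continuation = 1/1.12·[0.5250·4.2898 + 0.4750·27.0000] = 13.4617; exercise value = 0.0000 ≤ continuation, so V_0 = 13.4617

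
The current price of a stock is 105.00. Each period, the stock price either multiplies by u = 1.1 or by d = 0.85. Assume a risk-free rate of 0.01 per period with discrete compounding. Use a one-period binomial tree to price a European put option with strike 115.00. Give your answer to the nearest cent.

9.18

Risk-neutral probability p = (1 + 0.01 − 0.85)/(1.1 − 0.85) = 0.1600/0.2500 = 0.6400
Terminal stock prices: S_u = 115.5, S_d = 89.25
Terminal payoffs (K − S): max(-0.5, 0) = 0, max(25.75, 0) = 25.75
Node 0 (S = 105): V_0 = 1/1.01·[0.6400·0.0000 + 0.3600·25.7500] = 9.1782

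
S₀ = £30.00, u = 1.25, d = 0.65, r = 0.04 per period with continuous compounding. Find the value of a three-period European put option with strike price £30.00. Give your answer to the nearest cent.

£3.80

Risk-neutral probability p = (e^0.04 − 0.65)/(1.25 − 0.65) = 0.3908/0.6000 = 0.6514
Terminal stock prices: S_uuu = 58.59, S_uud = 30.47, S_udd = 15.84, S_ddd = 8.239
Terminal payoffs (K − S): max(-28.59, 0) = 0, max(-0.4688, 0) = 0, max(14.16, 0) = 14.16, max(21.76, 0) = 21.76
Node uu (S = 46.88): V_uu = e^(−0.04)·[0.6514·0.0000 + 0.3486·0.0000] = 0.0000
Node ud (S = 24.38): V_ud = e^(−0.04)·[0.6514·0.0000 + 0.3486·14.1562] = 4.7420
Node dd (S = 12.68): V_dd = e^(−0.04)·[0.6514·14.1562 + 0.3486·21.7613] = 16.1487
Node u (S = 37.5): V_u = e^(−0.04)·[0.6514·0.0000 + 0.3486·4.7420] = 1.5885
Node d (S = 19.5): V_d = e^(−0.04)·[0.6514·4.7420 + 0.3486·16.1487] = 8.3771
Node 0 (S = 30): V_0 = e^(−0.04)·[0.6514·1.5885 + 0.3486·8.3771] = 3.8002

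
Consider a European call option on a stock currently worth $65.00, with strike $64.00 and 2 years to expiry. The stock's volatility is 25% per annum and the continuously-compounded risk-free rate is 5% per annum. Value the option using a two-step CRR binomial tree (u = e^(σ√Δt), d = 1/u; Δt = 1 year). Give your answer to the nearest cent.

$11.81

CRR parameters: u = e^(σ√Δt) = e^(0.25·√1) = 1.2840, d = 1/u = 0.7788
Per-period rate: rΔt = 0.05·1 = 0.05, so R = e^0.05 = 1.0513
Risk-neutral probability p = (e^0.05 − 0.7788)/(1.2840 − 0.7788) = 0.2725/0.5052 = 0.5393
Terminal stock prices: S_uu = 107.2, S_ud = 65, S_dd = 39.42
Terminal payoffs (S − K): max(43.17, 0) = 43.17, max(1, 0) = 1, max(-24.58, 0) = 0
Node u (S = 83.46): V_u = e^(−0.05)·[0.5393·43.1669 + 0.4607·1.0000] = 22.5830
Node d (S = 50.62): V_d = e^(−0.05)·[0.5393·1.0000 + 0.4607·0.0000] = 0.5130
Node 0 (S = 65): V_0 = e^(−0.05)·[0.5393·22.5830 + 0.4607·0.5130] = 11.8099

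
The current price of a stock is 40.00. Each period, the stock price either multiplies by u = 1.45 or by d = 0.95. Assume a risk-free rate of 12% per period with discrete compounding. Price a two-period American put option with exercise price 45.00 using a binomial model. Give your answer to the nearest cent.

5.00

Risk-neutral probability p = (1 + 0.12 − 0.95)/(1.45 − 0.95) = 0.1700/0.5000 = 0.3400
Terminal stock prices: S_uu = 84.1, S_ud = 55.1, S_dd = 36.1
Terminal payoffs (K − S): max(-39.1, 0) = 0, max(-10.1, 0) = 0, max(8.9, 0) = 8.9
Node u (S = 58): continuation = 1/1.12·[0.3400·0.0000 + 0.6600·0.0000] = 0.0000; exercise value = 0.0000 ≤ continuation, so V_u = 0.0000
Node d (S = 38): continuation = 1/1.12·[0.3400·0.0000 + 0.6600·8.9000] = 5.2446; exercise value = 7.0000 > continuation, so V_d = 7.0000 (exercise)
Node 0 (S = 40): continuation = 1/1.12·[0.3400·0.0000 + 0.6600·7.0000] = 4.1250; exercise value = 5.0000 > continuation, so V_0 = 5.0000 (exercise)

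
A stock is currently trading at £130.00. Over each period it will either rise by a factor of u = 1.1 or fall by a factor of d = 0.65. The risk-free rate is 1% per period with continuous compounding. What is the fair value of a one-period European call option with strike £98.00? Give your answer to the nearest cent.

£35.65

Risk-neutral probability p = (e^0.01 − 0.65)/(1.1 − 0.65) = 0.3601/0.4500 = 0.8001
Terminal stock prices: S_u = 143, S_d = 84.5
Terminal payoffs (S − K): max(45, 0) = 45, max(-13.5, 0) = 0
Node 0 (S = 130): V_0 = e^(−0.01)·[0.8001·45.0000 + 0.1999·0.0000] = 35.6468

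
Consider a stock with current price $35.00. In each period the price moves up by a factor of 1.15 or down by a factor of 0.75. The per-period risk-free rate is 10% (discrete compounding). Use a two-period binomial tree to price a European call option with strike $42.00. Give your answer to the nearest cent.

Risk-neutral probability p = (1 + 0.1 − 0.75)/(1.15 − 0.75) = 0.3500/0.4000 = 0.8750
Terminal stock prices: S_uu = 46.29, S_ud = 30.19, S_dd = 19.69
Terminal payoffs (S − K): max(4.287, 0) = 4.287, max(-11.81, 0) = 0, max(-22.31, 0) = 0
Node u (S = 40.25): V_u = 1/1.1·[0.8750·4.2875 + 0.1250·0.0000] = 3.4105
Node d (S = 26.25): V_d = 1/1.1·[0.8750·0.0000 + 0.1250·0.0000] = 0.0000
Node 0 (S = 35): V_0 = 1/1.1·[0.8750·3.4105 + 0.1250·0.0000] = 2.7129

$2.71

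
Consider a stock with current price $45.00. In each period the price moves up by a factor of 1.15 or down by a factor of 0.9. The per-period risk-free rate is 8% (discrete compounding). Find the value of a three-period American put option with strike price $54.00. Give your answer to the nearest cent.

Risk-neutral probability p = (1 + 0.08 − 0.9)/(1.15 − 0.9) = 0.1800/0.2500 = 0.7200
Terminal stock prices: S_uuu = 68.44, S_uud = 53.56, S_udd = 41.92, S_ddd = 32.81
Terminal payoffs (K − S): max(-14.44, 0) = 0, max(0.4388, 0) = 0.4388, max(12.08, 0) = 12.08, max(21.19, 0) = 21.19
Node uu (S = 59.51): continuation = 1/1.08·[0.7200·0.0000 + 0.2800·0.4388] = 0.1138; exercise value = 0.0000 ≤ continuation, so V_uu = 0.1138
Node ud (S = 46.57): continuation = 1/1.08·[0.7200·0.4388 + 0.2800·12.0825] = 3.4250; exercise value = 7.4250 > continuation, so V_ud = 7.4250 (exercise)
Node dd (S = 36.45): continuation = 1/1.08·[0.7200·12.0825 + 0.2800·21.1950] = 13.5500; exercise value = 17.5500 > continuation, so V_dd = 17.5500 (exercise)
Node u (S = 51.75): continuation = 1/1.08·[0.7200·0.1138 + 0.2800·7.4250] = 2.0008; exercise value = 2.2500 > continuation, so V_u = 2.2500 (exercise)
Node d (S = 40.5): continuation = 1/1.08·[0.7200·7.4250 + 0.2800·17.5500] = 9.5000; exercise value = 13.5000 > continuation, so V_d = 13.5000 (exercise)
Node 0 (S = 45): continuation = 1/1.08·[0.7200·2.2500 + 0.2800·13.5000] = 5.0000; exercise value = 9.0000 > continuation, so V_0 = 9.0000 (exercise)

$9.00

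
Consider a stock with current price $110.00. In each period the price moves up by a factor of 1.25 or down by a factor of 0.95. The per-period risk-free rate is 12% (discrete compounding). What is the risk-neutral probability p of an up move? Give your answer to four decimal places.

p = 0.5667

Risk-neutral probability p = (1 + 0.12 − 0.95)/(1.25 − 0.95) = 0.1700/0.3000 = 0.5667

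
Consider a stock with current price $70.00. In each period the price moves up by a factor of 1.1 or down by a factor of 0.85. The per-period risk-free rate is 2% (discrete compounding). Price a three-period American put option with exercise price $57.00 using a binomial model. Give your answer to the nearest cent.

Risk-neutral probability p = (1 + 0.02 − 0.85)/(1.1 − 0.85) = 0.1700/0.2500 = 0.6800
Terminal stock prices: S_uuu = 93.17, S_uud = 72, S_udd = 55.63, S_ddd = 42.99
Terminal payoffs (K − S): max(-36.17, 0) = 0, max(-15, 0) = 0, max(1.368, 0) = 1.368, max(14.01, 0) = 14.01
Node uu (S = 84.7): continuation = 1/1.02·[0.6800·0.0000 + 0.3200·0.0000] = 0.0000; exercise value = 0.0000 ≤ continuation, so V_uu = 0.0000
Node ud (S = 65.45): continuation = 1/1.02·[0.6800·0.0000 + 0.3200·1.3675] = 0.4290; exercise value = 0.0000 ≤ continuation, so V_ud = 0.4290
Node dd (S = 50.57): continuation = 1/1.02·[0.6800·1.3675 + 0.3200·14.0113] = 5.3074; exercise value = 6.4250 > continuation, so V_dd = 6.4250 (exercise)
Node u (S = 77): continuation = 1/1.02·[0.6800·0.0000 + 0.3200·0.4290] = 0.1346; exercise value = 0.0000 ≤ continuation, so V_u = 0.1346
Node d (S = 59.5): continuation = 1/1.02·[0.6800·0.4290 + 0.3200·6.4250] = 2.3017; exercise value = 0.0000 ≤ continuation, so V_d = 2.3017
Node 0 (S = 70): continuation = 1/1.02·[0.6800·0.1346 + 0.3200·2.3017] = 0.8118; exercise value = 0.0000 ≤ continuation, so V_0 = 0.8118

$0.81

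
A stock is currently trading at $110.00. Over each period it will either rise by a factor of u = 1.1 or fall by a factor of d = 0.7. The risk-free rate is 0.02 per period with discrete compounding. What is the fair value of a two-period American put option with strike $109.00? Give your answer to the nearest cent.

Risk-neutral probability p = (1 + 0.02 − 0.7)/(1.1 − 0.7) = 0.3200/0.4000 = 0.8000
Terminal stock prices: S_uu = 133.1, S_ud = 84.7, S_dd = 53.9
Terminal payoffs (K − S): max(-24.1, 0) = 0, max(24.3, 0) = 24.3, max(55.1, 0) = 55.1
Node u (S = 121): continuation = 1/1.02·[0.8000·0.0000 + 0.2000·24.3000] = 4.7647; exercise value = 0.0000 ≤ continuation, so V_u = 4.7647
Node d (S = 77): continuation = 1/1.02·[0.8000·24.3000 + 0.2000·55.1000] = 29.8627; exercise value = 32.0000 > continuation, so V_d = 32.0000 (exercise)
Node 0 (S = 110): continuation = 1/1.02·[0.8000·4.7647 + 0.2000·32.0000] = 10.0115; exercise value = 0.0000 ≤ continuation, so V_0 = 10.0115

$10.01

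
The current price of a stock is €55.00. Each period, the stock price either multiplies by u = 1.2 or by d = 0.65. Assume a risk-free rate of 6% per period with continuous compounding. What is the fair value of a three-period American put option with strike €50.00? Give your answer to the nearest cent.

€4.56

Risk-neutral probability p = (e^0.06 − 0.65)/(1.2 − 0.65) = 0.4118/0.5500 = 0.7488
Terminal stock prices: S_uuu = 95.04, S_uud = 51.48, S_udd = 27.89, S_ddd = 15.1
Terminal payoffs (K − S): max(-45.04, 0) = 0, max(-1.48, 0) = 0, max(22.11, 0) = 22.11, max(34.9, 0) = 34.9
Node uu (S = 79.2): continuation = e^(−0.06)·[0.7488·0.0000 + 0.2512·0.0000] = 0.0000; exercise value = 0.0000 ≤ continuation, so V_uu = 0.0000
Node ud (S = 42.9): continuation = e^(−0.06)·[0.7488·0.0000 + 0.2512·22.1150] = 5.2319; exercise value = 7.1000 > continuation, so V_ud = 7.1000 (exercise)
Node dd (S = 23.24): continuation = e^(−0.06)·[0.7488·22.1150 + 0.2512·34.8956] = 23.8507; exercise value = 26.7625 > continuation, so V_dd = 26.7625 (exercise)
Node u (S = 66): continuation = e^(−0.06)·[0.7488·0.0000 + 0.2512·7.1000] = 1.6797; exercise value = 0.0000 ≤ continuation, so V_u = 1.6797
Node d (S = 35.75): continuation = e^(−0.06)·[0.7488·7.1000 + 0.2512·26.7625] = 11.3382; exercise value = 14.2500 > continuation, so V_d = 14.2500 (exercise)
Node 0 (S = 55): continuation = e^(−0.06)·[0.7488·1.6797 + 0.2512·14.2500] = 4.5557; exercise value = 0.0000 ≤ continuation, so V_0 = 4.5557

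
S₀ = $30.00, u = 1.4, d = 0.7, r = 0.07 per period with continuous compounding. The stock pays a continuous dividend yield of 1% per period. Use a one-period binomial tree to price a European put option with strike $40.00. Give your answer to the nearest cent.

Per-period risk-free factor R = e^0.07 = 1.0725; dividend-adjusted growth = e^(0.07−0.01) = 1.0618.
Risk-neutral probability p = (1.0618 − 0.7)/(1.4 − 0.7) = 0.3618/0.7000 = 0.5169
Terminal stock prices: S_u = 42, S_d = 21
Terminal payoffs (K − S): max(-2, 0) = 0, max(19, 0) = 19
Node 0 (S = 30): V_0 = e^(−0.07)·[0.5169·0.0000 + 0.4831·19.0000] = 8.5582

$8.56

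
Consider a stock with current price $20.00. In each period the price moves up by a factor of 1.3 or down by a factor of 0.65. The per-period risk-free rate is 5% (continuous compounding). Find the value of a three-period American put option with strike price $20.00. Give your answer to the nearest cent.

Risk-neutral probability p = (e^0.05 − 0.65)/(1.3 − 0.65) = 0.4013/0.6500 = 0.6173
Terminal stock prices: S_uuu = 43.94, S_uud = 21.97, S_udd = 10.99, S_ddd = 5.492
Terminal payoffs (K − S): max(-23.94, 0) = 0, max(-1.97, 0) = 0, max(9.015, 0) = 9.015, max(14.51, 0) = 14.51
Node uu (S = 33.8): continuation = e^(−0.05)·[0.6173·0.0000 + 0.3827·0.0000] = 0.0000; exercise value = 0.0000 ≤ continuation, so V_uu = 0.0000
Node ud (S = 16.9): continuation = e^(−0.05)·[0.6173·0.0000 + 0.3827·9.0150] = 3.2814; exercise value = 3.1000 ≤ continuation, so V_ud = 3.2814
Node dd (S = 8.45): continuation = e^(−0.05)·[0.6173·9.0150 + 0.3827·14.5075] = 10.5746; exercise value = 11.5500 > continuation, so V_dd = 11.5500 (exercise)
Node u (S = 26): continuation = e^(−0.05)·[0.6173·0.0000 + 0.3827·3.2814] = 1.1944; exercise value = 0.0000 ≤ continuation, so V_u = 1.1944
Node d (S = 13): continuation = e^(−0.05)·[0.6173·3.2814 + 0.3827·11.5500] = 6.1311; exercise value = 7.0000 > continuation, so V_d = 7.0000 (exercise)
Node 0 (S = 20): continuation = e^(−0.05)·[0.6173·1.1944 + 0.3827·7.0000] = 3.2494; exercise value = 0.0000 ≤ continuation, so V_0 = 3.2494

$3.25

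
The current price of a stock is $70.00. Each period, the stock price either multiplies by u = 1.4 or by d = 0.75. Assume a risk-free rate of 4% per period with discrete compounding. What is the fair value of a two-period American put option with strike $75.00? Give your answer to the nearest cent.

$12.32

Risk-neutral probability p = (1 + 0.04 − 0.75)/(1.4 − 0.75) = 0.2900/0.6500 = 0.4462
Terminal stock prices: S_uu = 137.2, S_ud = 73.5, S_dd = 39.38
Terminal payoffs (K − S): max(-62.2, 0) = 0, max(1.5, 0) = 1.5, max(35.62, 0) = 35.62
Node u (S = 98): continuation = 1/1.04·[0.4462·0.0000 + 0.5538·1.5000] = 0.7988; exercise value = 0.0000 ≤ continuation, so V_u = 0.7988
Node d (S = 52.5): continuation = 1/1.04·[0.4462·1.5000 + 0.5538·35.6250] = 19.6154; exercise value = 22.5000 > continuation, so V_d = 22.5000 (exercise)
Node 0 (S = 70): continuation = 1/1.04·[0.4462·0.7988 + 0.5538·22.5000] = 12.3249; exercise value = 5.0000 ≤ continuation, so V_0 = 12.3249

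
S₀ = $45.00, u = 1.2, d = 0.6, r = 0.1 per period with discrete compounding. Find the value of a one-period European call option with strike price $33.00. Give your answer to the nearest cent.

Risk-neutral probability p = (1 + 0.1 − 0.6)/(1.2 − 0.6) = 0.5000/0.6000 = 0.8333
Terminal stock prices: S_u = 54, S_d = 27
Terminal payoffs (S − K): max(21, 0) = 21, max(-6, 0) = 0
Node 0 (S = 45): V_0 = 1/1.1·[0.8333·21.0000 + 0.1667·0.0000] = 15.9091

$15.91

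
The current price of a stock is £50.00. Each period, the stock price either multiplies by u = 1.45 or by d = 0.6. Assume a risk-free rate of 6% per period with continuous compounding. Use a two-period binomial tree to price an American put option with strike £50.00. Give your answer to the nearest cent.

Risk-neutral probability p = (e^0.06 − 0.6)/(1.45 − 0.6) = 0.4618/0.8500 = 0.5433
Terminal stock prices: S_uu = 105.1, S_ud = 43.5, S_dd = 18
Terminal payoffs (K − S): max(-55.12, 0) = 0, max(6.5, 0) = 6.5, max(32, 0) = 32
Node u (S = 72.5): continuation = e^(−0.06)·[0.5433·0.0000 + 0.4567·6.5000] = 2.7954; exercise value = 0.0000 ≤ continuation, so V_u = 2.7954
Node d (S = 30): continuation = e^(−0.06)·[0.5433·6.5000 + 0.4567·32.0000] = 17.0882; exercise value = 20.0000 > continuation, so V_d = 20.0000 (exercise)
Node 0 (S = 50): continuation = e^(−0.06)·[0.5433·2.7954 + 0.4567·20.0000] = 10.0318; exercise value = 0.0000 ≤ continuation, so V_0 = 10.0318

£10.03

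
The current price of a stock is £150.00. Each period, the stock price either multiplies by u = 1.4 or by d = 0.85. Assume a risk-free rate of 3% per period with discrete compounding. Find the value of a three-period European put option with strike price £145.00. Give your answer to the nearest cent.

£14.73

Risk-neutral probability p = (1 + 0.03 − 0.85)/(1.4 − 0.85) = 0.1800/0.5500 = 0.3273
Terminal stock prices: S_uuu = 411.6, S_uud = 249.9, S_udd = 151.7, S_ddd = 92.12
Terminal payoffs (K − S): max(-266.6, 0) = 0, max(-104.9, 0) = 0, max(-6.725, 0) = 0, max(52.88, 0) = 52.88
Node uu (S = 294): V_uu = 1/1.03·[0.3273·0.0000 + 0.6727·0.0000] = 0.0000
Node ud (S = 178.5): V_ud = 1/1.03·[0.3273·0.0000 + 0.6727·0.0000] = 0.0000
Node dd (S = 108.4): V_dd = 1/1.03·[0.3273·0.0000 + 0.6727·52.8813] = 34.5385
Node u (S = 210): V_u = 1/1.03·[0.3273·0.0000 + 0.6727·0.0000] = 0.0000
Node d (S = 127.5): V_d = 1/1.03·[0.3273·0.0000 + 0.6727·34.5385] = 22.5582
Node 0 (S = 150): V_0 = 1/1.03·[0.3273·0.0000 + 0.6727·22.5582] = 14.7335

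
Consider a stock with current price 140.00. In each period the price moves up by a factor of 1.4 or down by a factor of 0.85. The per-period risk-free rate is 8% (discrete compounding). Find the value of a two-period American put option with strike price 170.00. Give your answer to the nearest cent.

30.00

Risk-neutral probability p = (1 + 0.08 − 0.85)/(1.4 − 0.85) = 0.2300/0.5500 = 0.4182
Terminal stock prices: S_uu = 274.4, S_ud = 166.6, S_dd = 101.1
Terminal payoffs (K − S): max(-104.4, 0) = 0, max(3.4, 0) = 3.4, max(68.85, 0) = 68.85
Node u (S = 196): continuation = 1/1.08·[0.4182·0.0000 + 0.5818·3.4000] = 1.8316; exercise value = 0.0000 ≤ continuation, so V_u = 1.8316
Node d (S = 119): continuation = 1/1.08·[0.4182·3.4000 + 0.5818·68.8500] = 38.4074; exercise value = 51.0000 > continuation, so V_d = 51.0000 (exercise)
Node 0 (S = 140): continuation = 1/1.08·[0.4182·1.8316 + 0.5818·51.0000] = 28.1840; exercise value = 30.0000 > continuation, so V_0 = 30.0000 (exercise)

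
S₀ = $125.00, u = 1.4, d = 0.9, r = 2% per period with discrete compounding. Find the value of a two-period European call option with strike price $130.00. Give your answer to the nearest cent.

Risk-neutral probability p = (1 + 0.02 − 0.9)/(1.4 − 0.9) = 0.1200/0.5000 = 0.2400
Terminal stock prices: S_uu = 245, S_ud = 157.5, S_dd = 101.2
Terminal payoffs (S − K): max(115, 0) = 115, max(27.5, 0) = 27.5, max(-28.75, 0) = 0
Node u (S = 175): V_u = 1/1.02·[0.2400·115.0000 + 0.7600·27.5000] = 47.5490
Node d (S = 112.5): V_d = 1/1.02·[0.2400·27.5000 + 0.7600·0.0000] = 6.4706
Node 0 (S = 125): V_0 = 1/1.02·[0.2400·47.5490 + 0.7600·6.4706] = 16.0092

$16.01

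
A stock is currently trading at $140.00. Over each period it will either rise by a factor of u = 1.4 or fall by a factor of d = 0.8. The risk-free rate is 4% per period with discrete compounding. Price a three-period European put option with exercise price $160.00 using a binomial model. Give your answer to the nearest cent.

$30.23

Risk-neutral probability p = (1 + 0.04 − 0.8)/(1.4 − 0.8) = 0.2400/0.6000 = 0.4000
Terminal stock prices: S_uuu = 384.2, S_uud = 219.5, S_udd = 125.4, S_ddd = 71.68
Terminal payoffs (K − S): max(-224.2, 0) = 0, max(-59.52, 0) = 0, max(34.56, 0) = 34.56, max(88.32, 0) = 88.32
Node uu (S = 274.4): V_uu = 1/1.04·[0.4000·0.0000 + 0.6000·0.0000] = 0.0000
Node ud (S = 156.8): V_ud = 1/1.04·[0.4000·0.0000 + 0.6000·34.5600] = 19.9385
Node dd (S = 89.6): V_dd = 1/1.04·[0.4000·34.5600 + 0.6000·88.3200] = 64.2462
Node u (S = 196): V_u = 1/1.04·[0.4000·0.0000 + 0.6000·19.9385] = 11.5030
Node d (S = 112): V_d = 1/1.04·[0.4000·19.9385 + 0.6000·64.2462] = 44.7337
Node 0 (S = 140): V_0 = 1/1.04·[0.4000·11.5030 + 0.6000·44.7337] = 30.2321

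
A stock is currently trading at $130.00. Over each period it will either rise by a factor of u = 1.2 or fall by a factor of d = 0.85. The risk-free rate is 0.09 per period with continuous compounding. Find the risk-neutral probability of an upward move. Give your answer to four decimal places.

p = 0.6976

Risk-neutral probability p = (e^0.09 − 0.85)/(1.2 − 0.85) = 0.2442/0.3500 = 0.6976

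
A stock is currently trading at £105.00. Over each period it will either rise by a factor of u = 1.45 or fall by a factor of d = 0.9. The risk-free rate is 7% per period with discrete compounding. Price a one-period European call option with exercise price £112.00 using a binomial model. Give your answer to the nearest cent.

Risk-neutral probability p = (1 + 0.07 − 0.9)/(1.45 − 0.9) = 0.1700/0.5500 = 0.3091
Terminal stock prices: S_u = 152.2, S_d = 94.5
Terminal payoffs (S − K): max(40.25, 0) = 40.25, max(-17.5, 0) = 0
Node 0 (S = 105): V_0 = 1/1.07·[0.3091·40.2500 + 0.6909·0.0000] = 11.6270

£11.63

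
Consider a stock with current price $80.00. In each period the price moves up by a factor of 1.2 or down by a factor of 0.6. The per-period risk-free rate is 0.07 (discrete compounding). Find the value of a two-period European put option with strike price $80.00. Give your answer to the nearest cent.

Risk-neutral probability p = (1 + 0.07 − 0.6)/(1.2 − 0.6) = 0.4700/0.6000 = 0.7833
Terminal stock prices: S_uu = 115.2, S_ud = 57.6, S_dd = 28.8
Terminal payoffs (K − S): max(-35.2, 0) = 0, max(22.4, 0) = 22.4, max(51.2, 0) = 51.2
Node u (S = 96): V_u = 1/1.07·[0.7833·0.0000 + 0.2167·22.4000] = 4.5358
Node d (S = 48): V_d = 1/1.07·[0.7833·22.4000 + 0.2167·51.2000] = 26.7664
Node 0 (S = 80): V_0 = 1/1.07·[0.7833·4.5358 + 0.2167·26.7664] = 8.7406

$8.74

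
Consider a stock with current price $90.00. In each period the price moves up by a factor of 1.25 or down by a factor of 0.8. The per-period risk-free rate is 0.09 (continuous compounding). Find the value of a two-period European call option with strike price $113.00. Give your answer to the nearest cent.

Risk-neutral probability p = (e^0.09 − 0.8)/(1.25 − 0.8) = 0.2942/0.4500 = 0.6537
Terminal stock prices: S_uu = 140.6, S_ud = 90, S_dd = 57.6
Terminal payoffs (S − K): max(27.62, 0) = 27.62, max(-23, 0) = 0, max(-55.4, 0) = 0
Node u (S = 112.5): V_u = e^(−0.09)·[0.6537·27.6250 + 0.3463·0.0000] = 16.5047
Node d (S = 72): V_d = e^(−0.09)·[0.6537·0.0000 + 0.3463·0.0000] = 0.0000
Node 0 (S = 90): V_0 = e^(−0.09)·[0.6537·16.5047 + 0.3463·0.0000] = 9.8608

$9.86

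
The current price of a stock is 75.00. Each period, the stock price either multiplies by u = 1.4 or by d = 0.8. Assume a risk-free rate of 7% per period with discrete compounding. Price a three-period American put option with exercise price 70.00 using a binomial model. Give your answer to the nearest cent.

Risk-neutral probability p = (1 + 0.07 − 0.8)/(1.4 − 0.8) = 0.2700/0.6000 = 0.4500
Terminal stock prices: S_uuu = 205.8, S_uud = 117.6, S_udd = 67.2, S_ddd = 38.4
Terminal payoffs (K − S): max(-135.8, 0) = 0, max(-47.6, 0) = 0, max(2.8, 0) = 2.8, max(31.6, 0) = 31.6
Node uu (S = 147): continuation = 1/1.07·[0.4500·0.0000 + 0.5500·0.0000] = 0.0000; exercise value = 0.0000 ≤ continuation, so V_uu = 0.0000
Node ud (S = 84): continuation = 1/1.07·[0.4500·0.0000 + 0.5500·2.8000] = 1.4393; exercise value = 0.0000 ≤ continuation, so V_ud = 1.4393
Node dd (S = 48): continuation = 1/1.07·[0.4500·2.8000 + 0.5500·31.6000] = 17.4206; exercise value = 22.0000 > continuation, so V_dd = 22.0000 (exercise)
Node u (S = 105): continuation = 1/1.07·[0.4500·0.0000 + 0.5500·1.4393] = 0.7398; exercise value = 0.0000 ≤ continuation, so V_u = 0.7398
Node d (S = 60): continuation = 1/1.07·[0.4500·1.4393 + 0.5500·22.0000] = 11.9137; exercise value = 10.0000 ≤ continuation, so V_d = 11.9137
Node 0 (S = 75): continuation = 1/1.07·[0.4500·0.7398 + 0.5500·11.9137] = 6.4350; exercise value = 0.0000 ≤ continuation, so V_0 = 6.4350

6.43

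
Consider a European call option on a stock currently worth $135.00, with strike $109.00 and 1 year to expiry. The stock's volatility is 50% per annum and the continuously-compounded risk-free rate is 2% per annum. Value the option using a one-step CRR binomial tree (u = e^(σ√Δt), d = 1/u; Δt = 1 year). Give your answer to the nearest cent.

CRR parameters: u = e^(σ√Δt) = e^(0.5·√1) = 1.6487, d = 1/u = 0.6065
Per-period rate: rΔt = 0.02·1 = 0.02, so R = e^0.02 = 1.0202
Risk-neutral probability p = (e^0.02 − 0.6065)/(1.6487 − 0.6065) = 0.4137/1.0422 = 0.3969
Terminal stock prices: S_u = 222.6, S_d = 81.88
Terminal payoffs (S − K): max(113.6, 0) = 113.6, max(-27.12, 0) = 0
Node 0 (S = 135): V_0 = e^(−0.02)·[0.3969·113.5774 + 0.6031·0.0000] = 44.1889

$44.19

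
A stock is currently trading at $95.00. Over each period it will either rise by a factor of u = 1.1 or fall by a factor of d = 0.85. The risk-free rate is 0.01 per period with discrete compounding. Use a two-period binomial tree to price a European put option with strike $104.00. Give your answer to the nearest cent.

$11.35

Risk-neutral probability p = (1 + 0.01 − 0.85)/(1.1 − 0.85) = 0.1600/0.2500 = 0.6400
Terminal stock prices: S_uu = 115, S_ud = 88.83, S_dd = 68.64
Terminal payoffs (K − S): max(-10.95, 0) = 0, max(15.17, 0) = 15.17, max(35.36, 0) = 35.36
Node u (S = 104.5): V_u = 1/1.01·[0.6400·0.0000 + 0.3600·15.1750] = 5.4089
Node d (S = 80.75): V_d = 1/1.01·[0.6400·15.1750 + 0.3600·35.3625] = 22.2203
Node 0 (S = 95): V_0 = 1/1.01·[0.6400·5.4089 + 0.3600·22.2203] = 11.3475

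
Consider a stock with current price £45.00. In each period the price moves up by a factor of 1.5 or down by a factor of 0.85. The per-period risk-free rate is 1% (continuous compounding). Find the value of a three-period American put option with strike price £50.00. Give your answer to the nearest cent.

Risk-neutral probability p = (e^0.01 − 0.85)/(1.5 − 0.85) = 0.1601/0.6500 = 0.2462
Terminal stock prices: S_uuu = 151.9, S_uud = 86.06, S_udd = 48.77, S_ddd = 27.64
Terminal payoffs (K − S): max(-101.9, 0) = 0, max(-36.06, 0) = 0, max(1.231, 0) = 1.231, max(22.36, 0) = 22.36
Node uu (S = 101.2): continuation = e^(−0.01)·[0.2462·0.0000 + 0.7538·0.0000] = 0.0000; exercise value = 0.0000 ≤ continuation, so V_uu = 0.0000
Node ud (S = 57.38): continuation = e^(−0.01)·[0.2462·0.0000 + 0.7538·1.2313] = 0.9188; exercise value = 0.0000 ≤ continuation, so V_ud = 0.9188
Node dd (S = 32.51): continuation = e^(−0.01)·[0.2462·1.2313 + 0.7538·22.3644] = 16.9900; exercise value = 17.4875 > continuation, so V_dd = 17.4875 (exercise)
Node u (S = 67.5): continuation = e^(−0.01)·[0.2462·0.0000 + 0.7538·0.9188] = 0.6857; exercise value = 0.0000 ≤ continuation, so V_u = 0.6857
Node d (S = 38.25): continuation = e^(−0.01)·[0.2462·0.9188 + 0.7538·17.4875] = 13.2744; exercise value = 11.7500 ≤ continuation, so V_d = 13.2744
Node 0 (S = 45): continuation = e^(−0.01)·[0.2462·0.6857 + 0.7538·13.2744] = 10.0734; exercise value = 5.0000 ≤ continuation, so V_0 = 10.0734

£10.07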